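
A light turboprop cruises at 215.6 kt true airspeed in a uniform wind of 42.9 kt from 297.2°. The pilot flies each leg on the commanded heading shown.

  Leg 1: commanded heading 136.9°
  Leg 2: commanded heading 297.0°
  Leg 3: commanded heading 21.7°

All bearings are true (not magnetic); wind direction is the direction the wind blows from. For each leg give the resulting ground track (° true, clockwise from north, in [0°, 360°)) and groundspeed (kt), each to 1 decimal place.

Leg 1: heading 136.9°; drift -3.2° → track 133.7°, groundspeed 256.4 kt
Leg 2: heading 297.0°; drift +0.0° → track 297.0°, groundspeed 172.7 kt
Leg 3: heading 21.7°; drift +11.4° → track 33.1°, groundspeed 215.8 kt

Leg 1: track=133.7°, groundspeed=256.4 kt
Leg 2: track=297.0°, groundspeed=172.7 kt
Leg 3: track=33.1°, groundspeed=215.8 kt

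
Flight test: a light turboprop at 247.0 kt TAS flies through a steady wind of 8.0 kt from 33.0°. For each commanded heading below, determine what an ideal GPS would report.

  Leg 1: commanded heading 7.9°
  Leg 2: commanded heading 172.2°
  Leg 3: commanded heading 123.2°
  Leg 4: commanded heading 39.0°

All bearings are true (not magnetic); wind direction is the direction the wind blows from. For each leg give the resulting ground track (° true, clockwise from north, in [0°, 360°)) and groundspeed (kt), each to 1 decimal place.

Leg 1: heading 7.9°; drift -0.8° → track 7.1°, groundspeed 239.8 kt
Leg 2: heading 172.2°; drift +1.2° → track 173.4°, groundspeed 253.1 kt
Leg 3: heading 123.2°; drift +1.9° → track 125.1°, groundspeed 247.2 kt
Leg 4: heading 39.0°; drift +0.2° → track 39.2°, groundspeed 239.0 kt

Leg 1: track=7.1°, groundspeed=239.8 kt
Leg 2: track=173.4°, groundspeed=253.1 kt
Leg 3: track=125.1°, groundspeed=247.2 kt
Leg 4: track=39.2°, groundspeed=239.0 kt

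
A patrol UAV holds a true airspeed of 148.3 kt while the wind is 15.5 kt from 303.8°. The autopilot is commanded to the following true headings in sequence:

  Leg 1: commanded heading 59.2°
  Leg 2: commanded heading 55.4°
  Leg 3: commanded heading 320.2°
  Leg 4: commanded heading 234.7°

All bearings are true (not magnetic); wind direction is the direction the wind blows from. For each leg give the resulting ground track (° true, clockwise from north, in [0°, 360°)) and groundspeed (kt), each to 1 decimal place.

Leg 1: heading 59.2°; drift +5.2° → track 64.4°, groundspeed 155.6 kt
Leg 2: heading 55.4°; drift +5.3° → track 60.7°, groundspeed 154.7 kt
Leg 3: heading 320.2°; drift +1.9° → track 322.1°, groundspeed 133.5 kt
Leg 4: heading 234.7°; drift -5.8° → track 228.9°, groundspeed 143.5 kt

Leg 1: track=64.4°, groundspeed=155.6 kt
Leg 2: track=60.7°, groundspeed=154.7 kt
Leg 3: track=322.1°, groundspeed=133.5 kt
Leg 4: track=228.9°, groundspeed=143.5 kt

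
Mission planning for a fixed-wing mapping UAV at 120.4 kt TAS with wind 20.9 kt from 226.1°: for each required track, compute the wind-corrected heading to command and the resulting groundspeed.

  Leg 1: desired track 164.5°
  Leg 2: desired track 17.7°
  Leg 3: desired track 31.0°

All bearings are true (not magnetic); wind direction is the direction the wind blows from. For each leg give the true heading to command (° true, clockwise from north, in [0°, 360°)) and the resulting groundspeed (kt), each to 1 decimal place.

Leg 1: heading=173.3°, groundspeed=109.0 kt
Leg 2: heading=13.0°, groundspeed=138.4 kt
Leg 3: heading=28.4°, groundspeed=140.5 kt

Leg 1: desired track 164.5°; wind correction +8.8° → command heading 173.3°, groundspeed 109.0 kt
Leg 2: desired track 17.7°; wind correction -4.7° → command heading 13.0°, groundspeed 138.4 kt
Leg 3: desired track 31.0°; wind correction -2.6° → command heading 28.4°, groundspeed 140.5 kt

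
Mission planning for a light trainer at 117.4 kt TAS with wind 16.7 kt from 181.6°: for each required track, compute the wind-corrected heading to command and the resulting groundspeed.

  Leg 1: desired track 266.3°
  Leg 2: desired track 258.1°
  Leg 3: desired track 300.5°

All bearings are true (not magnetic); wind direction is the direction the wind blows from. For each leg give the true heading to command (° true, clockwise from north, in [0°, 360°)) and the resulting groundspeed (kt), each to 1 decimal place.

Leg 1: desired track 266.3°; wind correction -8.1° → command heading 258.2°, groundspeed 114.7 kt
Leg 2: desired track 258.1°; wind correction -8.0° → command heading 250.1°, groundspeed 112.4 kt
Leg 3: desired track 300.5°; wind correction -7.2° → command heading 293.3°, groundspeed 124.6 kt

Leg 1: heading=258.2°, groundspeed=114.7 kt
Leg 2: heading=250.1°, groundspeed=112.4 kt
Leg 3: heading=293.3°, groundspeed=124.6 kt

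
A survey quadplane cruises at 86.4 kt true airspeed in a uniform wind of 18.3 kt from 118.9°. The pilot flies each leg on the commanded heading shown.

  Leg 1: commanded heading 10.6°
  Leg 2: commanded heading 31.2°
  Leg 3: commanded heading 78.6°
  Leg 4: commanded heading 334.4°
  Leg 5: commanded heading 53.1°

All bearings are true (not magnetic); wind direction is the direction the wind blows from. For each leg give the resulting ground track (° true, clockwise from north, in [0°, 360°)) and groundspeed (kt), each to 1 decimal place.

Leg 1: heading 10.6°; drift -10.7° → track 359.9°, groundspeed 93.8 kt
Leg 2: heading 31.2°; drift -12.0° → track 19.2°, groundspeed 87.6 kt
Leg 3: heading 78.6°; drift -9.3° → track 69.3°, groundspeed 73.4 kt
Leg 4: heading 334.4°; drift -6.0° → track 328.4°, groundspeed 101.9 kt
Leg 5: heading 53.1°; drift -11.9° → track 41.2°, groundspeed 80.6 kt

Leg 1: track=359.9°, groundspeed=93.8 kt
Leg 2: track=19.2°, groundspeed=87.6 kt
Leg 3: track=69.3°, groundspeed=73.4 kt
Leg 4: track=328.4°, groundspeed=101.9 kt
Leg 5: track=41.2°, groundspeed=80.6 kt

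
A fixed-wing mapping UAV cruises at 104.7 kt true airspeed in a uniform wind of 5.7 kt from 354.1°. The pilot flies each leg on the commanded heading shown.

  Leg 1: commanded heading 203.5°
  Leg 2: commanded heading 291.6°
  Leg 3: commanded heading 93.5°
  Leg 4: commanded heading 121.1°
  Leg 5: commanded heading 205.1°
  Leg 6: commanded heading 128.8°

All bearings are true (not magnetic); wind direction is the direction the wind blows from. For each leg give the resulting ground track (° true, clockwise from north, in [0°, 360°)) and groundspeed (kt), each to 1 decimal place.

Leg 1: heading 203.5°; drift -1.5° → track 202.0°, groundspeed 109.7 kt
Leg 2: heading 291.6°; drift -2.8° → track 288.8°, groundspeed 102.2 kt
Leg 3: heading 93.5°; drift +3.0° → track 96.5°, groundspeed 105.8 kt
Leg 4: heading 121.1°; drift +2.4° → track 123.5°, groundspeed 108.2 kt
Leg 5: heading 205.1°; drift -1.5° → track 203.6°, groundspeed 109.6 kt
Leg 6: heading 128.8°; drift +2.1° → track 130.9°, groundspeed 108.8 kt

Leg 1: track=202.0°, groundspeed=109.7 kt
Leg 2: track=288.8°, groundspeed=102.2 kt
Leg 3: track=96.5°, groundspeed=105.8 kt
Leg 4: track=123.5°, groundspeed=108.2 kt
Leg 5: track=203.6°, groundspeed=109.6 kt
Leg 6: track=130.9°, groundspeed=108.8 kt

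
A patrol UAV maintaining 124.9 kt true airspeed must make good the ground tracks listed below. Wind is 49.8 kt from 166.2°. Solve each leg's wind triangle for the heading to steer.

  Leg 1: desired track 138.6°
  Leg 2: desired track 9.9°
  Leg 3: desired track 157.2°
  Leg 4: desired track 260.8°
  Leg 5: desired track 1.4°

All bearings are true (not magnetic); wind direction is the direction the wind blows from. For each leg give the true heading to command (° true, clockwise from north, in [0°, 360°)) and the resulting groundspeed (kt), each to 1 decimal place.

Leg 1: desired track 138.6°; wind correction +10.6° → command heading 149.2°, groundspeed 78.6 kt
Leg 2: desired track 9.9°; wind correction +9.2° → command heading 19.1°, groundspeed 168.9 kt
Leg 3: desired track 157.2°; wind correction +3.6° → command heading 160.8°, groundspeed 75.5 kt
Leg 4: desired track 260.8°; wind correction -23.4° → command heading 237.4°, groundspeed 118.6 kt
Leg 5: desired track 1.4°; wind correction +6.0° → command heading 7.4°, groundspeed 172.3 kt

Leg 1: heading=149.2°, groundspeed=78.6 kt
Leg 2: heading=19.1°, groundspeed=168.9 kt
Leg 3: heading=160.8°, groundspeed=75.5 kt
Leg 4: heading=237.4°, groundspeed=118.6 kt
Leg 5: heading=7.4°, groundspeed=172.3 kt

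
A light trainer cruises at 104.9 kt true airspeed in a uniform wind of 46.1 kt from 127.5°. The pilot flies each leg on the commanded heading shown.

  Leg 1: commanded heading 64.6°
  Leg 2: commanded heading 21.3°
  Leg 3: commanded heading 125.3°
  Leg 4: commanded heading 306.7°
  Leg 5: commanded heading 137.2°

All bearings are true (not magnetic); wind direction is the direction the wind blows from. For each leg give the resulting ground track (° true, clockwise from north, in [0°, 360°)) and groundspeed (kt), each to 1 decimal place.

Leg 1: heading 64.6°; drift -26.1° → track 38.5°, groundspeed 93.4 kt
Leg 2: heading 21.3°; drift -20.6° → track 0.7°, groundspeed 125.8 kt
Leg 3: heading 125.3°; drift -1.7° → track 123.6°, groundspeed 58.9 kt
Leg 4: heading 306.7°; drift +0.2° → track 306.9°, groundspeed 151.0 kt
Leg 5: heading 137.2°; drift +7.4° → track 144.6°, groundspeed 60.0 kt

Leg 1: track=38.5°, groundspeed=93.4 kt
Leg 2: track=0.7°, groundspeed=125.8 kt
Leg 3: track=123.6°, groundspeed=58.9 kt
Leg 4: track=306.9°, groundspeed=151.0 kt
Leg 5: track=144.6°, groundspeed=60.0 kt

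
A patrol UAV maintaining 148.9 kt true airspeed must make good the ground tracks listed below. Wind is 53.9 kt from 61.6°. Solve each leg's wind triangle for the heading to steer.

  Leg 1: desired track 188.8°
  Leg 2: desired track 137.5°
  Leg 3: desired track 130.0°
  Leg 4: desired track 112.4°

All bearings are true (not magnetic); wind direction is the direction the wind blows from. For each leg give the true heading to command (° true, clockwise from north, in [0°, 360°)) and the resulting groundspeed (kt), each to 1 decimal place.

Leg 1: desired track 188.8°; wind correction -16.8° → command heading 172.0°, groundspeed 175.2 kt
Leg 2: desired track 137.5°; wind correction -20.6° → command heading 116.9°, groundspeed 126.3 kt
Leg 3: desired track 130.0°; wind correction -19.7° → command heading 110.3°, groundspeed 120.4 kt
Leg 4: desired track 112.4°; wind correction -16.3° → command heading 96.1°, groundspeed 108.9 kt

Leg 1: heading=172.0°, groundspeed=175.2 kt
Leg 2: heading=116.9°, groundspeed=126.3 kt
Leg 3: heading=110.3°, groundspeed=120.4 kt
Leg 4: heading=96.1°, groundspeed=108.9 kt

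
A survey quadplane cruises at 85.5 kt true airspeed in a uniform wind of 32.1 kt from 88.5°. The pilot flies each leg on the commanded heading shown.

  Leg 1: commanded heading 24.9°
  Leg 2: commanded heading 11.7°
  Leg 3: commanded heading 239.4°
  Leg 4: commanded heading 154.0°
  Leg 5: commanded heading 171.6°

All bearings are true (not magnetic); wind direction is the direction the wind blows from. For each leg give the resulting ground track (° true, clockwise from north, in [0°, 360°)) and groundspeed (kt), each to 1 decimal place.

Leg 1: heading 24.9°; drift -22.0° → track 2.9°, groundspeed 76.8 kt
Leg 2: heading 11.7°; drift -21.8° → track 349.9°, groundspeed 84.2 kt
Leg 3: heading 239.4°; drift +7.8° → track 247.2°, groundspeed 114.6 kt
Leg 4: heading 154.0°; drift +22.0° → track 176.0°, groundspeed 77.9 kt
Leg 5: heading 171.6°; drift +21.3° → track 192.9°, groundspeed 87.6 kt

Leg 1: track=2.9°, groundspeed=76.8 kt
Leg 2: track=349.9°, groundspeed=84.2 kt
Leg 3: track=247.2°, groundspeed=114.6 kt
Leg 4: track=176.0°, groundspeed=77.9 kt
Leg 5: track=192.9°, groundspeed=87.6 kt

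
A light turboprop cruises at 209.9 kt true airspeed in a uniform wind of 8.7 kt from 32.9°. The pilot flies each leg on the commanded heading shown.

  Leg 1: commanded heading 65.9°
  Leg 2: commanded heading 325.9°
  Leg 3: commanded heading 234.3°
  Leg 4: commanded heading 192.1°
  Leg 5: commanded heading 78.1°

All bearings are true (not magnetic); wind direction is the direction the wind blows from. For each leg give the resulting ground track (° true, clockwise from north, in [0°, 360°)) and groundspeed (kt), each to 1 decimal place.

Leg 1: track=67.2°, groundspeed=202.7 kt
Leg 2: track=323.7°, groundspeed=206.7 kt
Leg 3: track=233.5°, groundspeed=218.0 kt
Leg 4: track=192.9°, groundspeed=218.1 kt
Leg 5: track=79.8°, groundspeed=203.9 kt

Leg 1: heading 65.9°; drift +1.3° → track 67.2°, groundspeed 202.7 kt
Leg 2: heading 325.9°; drift -2.2° → track 323.7°, groundspeed 206.7 kt
Leg 3: heading 234.3°; drift -0.8° → track 233.5°, groundspeed 218.0 kt
Leg 4: heading 192.1°; drift +0.8° → track 192.9°, groundspeed 218.1 kt
Leg 5: heading 78.1°; drift +1.7° → track 79.8°, groundspeed 203.9 kt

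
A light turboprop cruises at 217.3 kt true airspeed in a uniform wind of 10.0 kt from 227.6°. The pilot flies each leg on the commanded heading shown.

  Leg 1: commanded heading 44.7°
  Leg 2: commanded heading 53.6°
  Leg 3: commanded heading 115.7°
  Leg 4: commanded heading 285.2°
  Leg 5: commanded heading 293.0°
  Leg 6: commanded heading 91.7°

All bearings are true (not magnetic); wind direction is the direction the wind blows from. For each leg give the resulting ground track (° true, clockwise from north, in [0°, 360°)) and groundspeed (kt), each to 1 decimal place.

Leg 1: track=44.8°, groundspeed=227.3 kt
Leg 2: track=53.3°, groundspeed=227.2 kt
Leg 3: track=113.3°, groundspeed=221.2 kt
Leg 4: track=287.5°, groundspeed=212.1 kt
Leg 5: track=295.4°, groundspeed=213.3 kt
Leg 6: track=89.9°, groundspeed=224.6 kt

Leg 1: heading 44.7°; drift +0.1° → track 44.8°, groundspeed 227.3 kt
Leg 2: heading 53.6°; drift -0.3° → track 53.3°, groundspeed 227.2 kt
Leg 3: heading 115.7°; drift -2.4° → track 113.3°, groundspeed 221.2 kt
Leg 4: heading 285.2°; drift +2.3° → track 287.5°, groundspeed 212.1 kt
Leg 5: heading 293.0°; drift +2.4° → track 295.4°, groundspeed 213.3 kt
Leg 6: heading 91.7°; drift -1.8° → track 89.9°, groundspeed 224.6 kt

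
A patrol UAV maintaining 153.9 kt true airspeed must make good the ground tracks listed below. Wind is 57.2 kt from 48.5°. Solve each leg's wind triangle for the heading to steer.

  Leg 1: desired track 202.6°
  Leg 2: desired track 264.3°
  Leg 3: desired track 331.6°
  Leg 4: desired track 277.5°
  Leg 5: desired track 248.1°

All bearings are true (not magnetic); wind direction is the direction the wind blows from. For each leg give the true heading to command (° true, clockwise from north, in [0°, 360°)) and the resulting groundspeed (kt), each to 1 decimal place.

Leg 1: heading=193.3°, groundspeed=203.3 kt
Leg 2: heading=276.9°, groundspeed=196.6 kt
Leg 3: heading=352.8°, groundspeed=130.5 kt
Leg 4: heading=293.8°, groundspeed=185.2 kt
Leg 5: heading=255.3°, groundspeed=206.6 kt

Leg 1: desired track 202.6°; wind correction -9.3° → command heading 193.3°, groundspeed 203.3 kt
Leg 2: desired track 264.3°; wind correction +12.6° → command heading 276.9°, groundspeed 196.6 kt
Leg 3: desired track 331.6°; wind correction +21.2° → command heading 352.8°, groundspeed 130.5 kt
Leg 4: desired track 277.5°; wind correction +16.3° → command heading 293.8°, groundspeed 185.2 kt
Leg 5: desired track 248.1°; wind correction +7.2° → command heading 255.3°, groundspeed 206.6 kt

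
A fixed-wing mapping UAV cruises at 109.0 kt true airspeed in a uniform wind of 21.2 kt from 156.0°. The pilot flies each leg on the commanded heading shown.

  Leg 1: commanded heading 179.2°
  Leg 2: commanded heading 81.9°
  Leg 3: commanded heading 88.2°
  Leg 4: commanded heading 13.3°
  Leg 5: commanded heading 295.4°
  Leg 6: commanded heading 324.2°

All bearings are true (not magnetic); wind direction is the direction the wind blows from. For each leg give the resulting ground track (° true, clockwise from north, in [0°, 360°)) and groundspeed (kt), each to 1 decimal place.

Leg 1: track=184.5°, groundspeed=89.9 kt
Leg 2: track=70.7°, groundspeed=105.2 kt
Leg 3: track=77.2°, groundspeed=102.9 kt
Leg 4: track=7.5°, groundspeed=126.5 kt
Leg 5: track=301.7°, groundspeed=125.9 kt
Leg 6: track=326.1°, groundspeed=129.8 kt

Leg 1: heading 179.2°; drift +5.3° → track 184.5°, groundspeed 89.9 kt
Leg 2: heading 81.9°; drift -11.2° → track 70.7°, groundspeed 105.2 kt
Leg 3: heading 88.2°; drift -11.0° → track 77.2°, groundspeed 102.9 kt
Leg 4: heading 13.3°; drift -5.8° → track 7.5°, groundspeed 126.5 kt
Leg 5: heading 295.4°; drift +6.3° → track 301.7°, groundspeed 125.9 kt
Leg 6: heading 324.2°; drift +1.9° → track 326.1°, groundspeed 129.8 kt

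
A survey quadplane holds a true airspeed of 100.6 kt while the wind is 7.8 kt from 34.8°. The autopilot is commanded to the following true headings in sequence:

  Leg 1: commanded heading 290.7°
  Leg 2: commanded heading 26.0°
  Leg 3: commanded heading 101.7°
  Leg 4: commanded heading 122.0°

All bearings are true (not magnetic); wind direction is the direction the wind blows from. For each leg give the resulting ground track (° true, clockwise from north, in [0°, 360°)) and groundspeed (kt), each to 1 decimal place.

Leg 1: track=286.5°, groundspeed=102.8 kt
Leg 2: track=25.3°, groundspeed=92.9 kt
Leg 3: track=105.9°, groundspeed=97.8 kt
Leg 4: track=126.4°, groundspeed=100.5 kt

Leg 1: heading 290.7°; drift -4.2° → track 286.5°, groundspeed 102.8 kt
Leg 2: heading 26.0°; drift -0.7° → track 25.3°, groundspeed 92.9 kt
Leg 3: heading 101.7°; drift +4.2° → track 105.9°, groundspeed 97.8 kt
Leg 4: heading 122.0°; drift +4.4° → track 126.4°, groundspeed 100.5 kt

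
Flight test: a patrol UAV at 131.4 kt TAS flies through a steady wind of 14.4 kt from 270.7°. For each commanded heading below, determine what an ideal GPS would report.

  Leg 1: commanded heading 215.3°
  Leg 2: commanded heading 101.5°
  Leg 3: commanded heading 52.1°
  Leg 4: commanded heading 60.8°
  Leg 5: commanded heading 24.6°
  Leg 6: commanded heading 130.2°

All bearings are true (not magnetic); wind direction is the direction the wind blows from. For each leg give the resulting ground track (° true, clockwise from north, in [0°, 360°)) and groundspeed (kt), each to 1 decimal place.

Leg 1: heading 215.3°; drift -5.5° → track 209.8°, groundspeed 123.8 kt
Leg 2: heading 101.5°; drift -1.1° → track 100.4°, groundspeed 145.6 kt
Leg 3: heading 52.1°; drift +3.6° → track 55.7°, groundspeed 142.9 kt
Leg 4: heading 60.8°; drift +2.9° → track 63.7°, groundspeed 144.1 kt
Leg 5: heading 24.6°; drift +5.5° → track 30.1°, groundspeed 137.9 kt
Leg 6: heading 130.2°; drift -3.7° → track 126.5°, groundspeed 142.8 kt

Leg 1: track=209.8°, groundspeed=123.8 kt
Leg 2: track=100.4°, groundspeed=145.6 kt
Leg 3: track=55.7°, groundspeed=142.9 kt
Leg 4: track=63.7°, groundspeed=144.1 kt
Leg 5: track=30.1°, groundspeed=137.9 kt
Leg 6: track=126.5°, groundspeed=142.8 kt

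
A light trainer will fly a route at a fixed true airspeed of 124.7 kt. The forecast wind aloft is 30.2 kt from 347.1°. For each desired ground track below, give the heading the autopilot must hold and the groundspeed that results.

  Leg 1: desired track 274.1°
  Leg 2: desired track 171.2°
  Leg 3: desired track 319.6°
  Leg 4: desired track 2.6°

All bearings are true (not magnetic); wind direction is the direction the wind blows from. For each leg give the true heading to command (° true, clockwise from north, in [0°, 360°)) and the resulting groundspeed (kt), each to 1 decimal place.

Leg 1: desired track 274.1°; wind correction +13.4° → command heading 287.5°, groundspeed 112.5 kt
Leg 2: desired track 171.2°; wind correction +1.0° → command heading 172.2°, groundspeed 154.8 kt
Leg 3: desired track 319.6°; wind correction +6.4° → command heading 326.0°, groundspeed 97.1 kt
Leg 4: desired track 2.6°; wind correction -3.7° → command heading 358.9°, groundspeed 95.3 kt

Leg 1: heading=287.5°, groundspeed=112.5 kt
Leg 2: heading=172.2°, groundspeed=154.8 kt
Leg 3: heading=326.0°, groundspeed=97.1 kt
Leg 4: heading=358.9°, groundspeed=95.3 kt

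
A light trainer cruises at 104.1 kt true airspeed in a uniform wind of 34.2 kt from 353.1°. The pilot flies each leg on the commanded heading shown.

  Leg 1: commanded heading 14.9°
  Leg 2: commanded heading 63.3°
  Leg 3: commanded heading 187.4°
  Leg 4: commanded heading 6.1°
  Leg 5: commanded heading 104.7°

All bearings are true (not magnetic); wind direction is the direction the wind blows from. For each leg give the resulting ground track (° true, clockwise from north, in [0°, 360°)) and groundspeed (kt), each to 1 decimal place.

Leg 1: heading 14.9°; drift +10.0° → track 24.9°, groundspeed 73.5 kt
Leg 2: heading 63.3°; drift +19.2° → track 82.5°, groundspeed 98.0 kt
Leg 3: heading 187.4°; drift -3.5° → track 183.9°, groundspeed 137.5 kt
Leg 4: heading 6.1°; drift +6.2° → track 12.3°, groundspeed 71.2 kt
Leg 5: heading 104.7°; drift +15.2° → track 119.9°, groundspeed 120.9 kt

Leg 1: track=24.9°, groundspeed=73.5 kt
Leg 2: track=82.5°, groundspeed=98.0 kt
Leg 3: track=183.9°, groundspeed=137.5 kt
Leg 4: track=12.3°, groundspeed=71.2 kt
Leg 5: track=119.9°, groundspeed=120.9 kt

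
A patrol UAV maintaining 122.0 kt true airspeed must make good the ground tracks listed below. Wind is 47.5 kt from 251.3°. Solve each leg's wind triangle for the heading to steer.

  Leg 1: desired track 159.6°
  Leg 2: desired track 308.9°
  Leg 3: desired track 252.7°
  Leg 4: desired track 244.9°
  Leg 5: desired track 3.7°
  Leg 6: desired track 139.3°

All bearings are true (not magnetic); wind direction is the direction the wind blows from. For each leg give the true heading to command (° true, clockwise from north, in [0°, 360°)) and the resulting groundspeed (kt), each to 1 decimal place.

Leg 1: desired track 159.6°; wind correction +22.9° → command heading 182.5°, groundspeed 113.8 kt
Leg 2: desired track 308.9°; wind correction -19.2° → command heading 289.7°, groundspeed 89.8 kt
Leg 3: desired track 252.7°; wind correction -0.5° → command heading 252.2°, groundspeed 74.5 kt
Leg 4: desired track 244.9°; wind correction +2.5° → command heading 247.4°, groundspeed 74.7 kt
Leg 5: desired track 3.7°; wind correction -21.1° → command heading 342.6°, groundspeed 131.9 kt
Leg 6: desired track 139.3°; wind correction +21.2° → command heading 160.5°, groundspeed 131.6 kt

Leg 1: heading=182.5°, groundspeed=113.8 kt
Leg 2: heading=289.7°, groundspeed=89.8 kt
Leg 3: heading=252.2°, groundspeed=74.5 kt
Leg 4: heading=247.4°, groundspeed=74.7 kt
Leg 5: heading=342.6°, groundspeed=131.9 kt
Leg 6: heading=160.5°, groundspeed=131.6 kt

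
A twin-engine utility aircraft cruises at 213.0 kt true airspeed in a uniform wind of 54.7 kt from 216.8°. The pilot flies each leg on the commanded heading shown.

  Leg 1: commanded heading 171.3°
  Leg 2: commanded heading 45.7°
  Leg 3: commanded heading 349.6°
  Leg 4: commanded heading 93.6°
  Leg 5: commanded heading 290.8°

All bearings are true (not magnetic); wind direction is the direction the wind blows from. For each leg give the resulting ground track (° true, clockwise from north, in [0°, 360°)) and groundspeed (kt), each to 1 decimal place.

Leg 1: track=158.7°, groundspeed=179.0 kt
Leg 2: track=43.9°, groundspeed=267.2 kt
Leg 3: track=358.7°, groundspeed=253.4 kt
Leg 4: track=82.9°, groundspeed=247.2 kt
Leg 5: track=305.7°, groundspeed=204.8 kt

Leg 1: heading 171.3°; drift -12.6° → track 158.7°, groundspeed 179.0 kt
Leg 2: heading 45.7°; drift -1.8° → track 43.9°, groundspeed 267.2 kt
Leg 3: heading 349.6°; drift +9.1° → track 358.7°, groundspeed 253.4 kt
Leg 4: heading 93.6°; drift -10.7° → track 82.9°, groundspeed 247.2 kt
Leg 5: heading 290.8°; drift +14.9° → track 305.7°, groundspeed 204.8 kt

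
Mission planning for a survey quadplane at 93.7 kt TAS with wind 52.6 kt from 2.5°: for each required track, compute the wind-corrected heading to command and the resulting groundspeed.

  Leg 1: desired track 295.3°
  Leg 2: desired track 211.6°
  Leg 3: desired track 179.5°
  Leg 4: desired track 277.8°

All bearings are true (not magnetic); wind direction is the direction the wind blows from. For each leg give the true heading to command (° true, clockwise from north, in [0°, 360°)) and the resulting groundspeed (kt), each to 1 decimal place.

Leg 1: desired track 295.3°; wind correction +31.2° → command heading 326.5°, groundspeed 59.8 kt
Leg 2: desired track 211.6°; wind correction +15.8° → command heading 227.4°, groundspeed 136.1 kt
Leg 3: desired track 179.5°; wind correction -1.7° → command heading 177.8°, groundspeed 146.2 kt
Leg 4: desired track 277.8°; wind correction +34.0° → command heading 311.8°, groundspeed 72.8 kt

Leg 1: heading=326.5°, groundspeed=59.8 kt
Leg 2: heading=227.4°, groundspeed=136.1 kt
Leg 3: heading=177.8°, groundspeed=146.2 kt
Leg 4: heading=311.8°, groundspeed=72.8 kt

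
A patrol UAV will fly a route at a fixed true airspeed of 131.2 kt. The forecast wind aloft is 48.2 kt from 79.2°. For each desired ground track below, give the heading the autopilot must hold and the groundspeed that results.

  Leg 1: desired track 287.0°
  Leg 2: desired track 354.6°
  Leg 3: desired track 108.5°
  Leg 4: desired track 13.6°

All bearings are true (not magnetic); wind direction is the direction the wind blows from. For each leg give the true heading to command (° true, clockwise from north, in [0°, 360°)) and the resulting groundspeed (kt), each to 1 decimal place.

Leg 1: heading=296.9°, groundspeed=171.9 kt
Leg 2: heading=16.1°, groundspeed=117.6 kt
Leg 3: heading=98.1°, groundspeed=87.0 kt
Leg 4: heading=33.1°, groundspeed=103.7 kt

Leg 1: desired track 287.0°; wind correction +9.9° → command heading 296.9°, groundspeed 171.9 kt
Leg 2: desired track 354.6°; wind correction +21.5° → command heading 16.1°, groundspeed 117.6 kt
Leg 3: desired track 108.5°; wind correction -10.4° → command heading 98.1°, groundspeed 87.0 kt
Leg 4: desired track 13.6°; wind correction +19.5° → command heading 33.1°, groundspeed 103.7 kt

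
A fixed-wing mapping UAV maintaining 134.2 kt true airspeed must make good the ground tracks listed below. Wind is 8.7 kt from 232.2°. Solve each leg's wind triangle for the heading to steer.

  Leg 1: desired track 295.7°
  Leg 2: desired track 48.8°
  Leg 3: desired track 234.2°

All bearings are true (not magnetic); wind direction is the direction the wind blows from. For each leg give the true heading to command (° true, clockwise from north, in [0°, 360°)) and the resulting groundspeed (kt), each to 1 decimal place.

Leg 1: desired track 295.7°; wind correction -3.3° → command heading 292.4°, groundspeed 130.1 kt
Leg 2: desired track 48.8°; wind correction -0.2° → command heading 48.6°, groundspeed 142.9 kt
Leg 3: desired track 234.2°; wind correction -0.1° → command heading 234.1°, groundspeed 125.5 kt

Leg 1: heading=292.4°, groundspeed=130.1 kt
Leg 2: heading=48.6°, groundspeed=142.9 kt
Leg 3: heading=234.1°, groundspeed=125.5 kt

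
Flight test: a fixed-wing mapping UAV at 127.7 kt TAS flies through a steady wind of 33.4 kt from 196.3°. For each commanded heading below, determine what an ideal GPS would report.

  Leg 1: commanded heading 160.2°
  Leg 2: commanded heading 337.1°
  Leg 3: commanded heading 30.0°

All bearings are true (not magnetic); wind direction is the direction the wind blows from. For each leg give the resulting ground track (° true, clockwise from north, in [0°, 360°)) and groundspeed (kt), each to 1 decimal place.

Leg 1: heading 160.2°; drift -11.1° → track 149.1°, groundspeed 102.6 kt
Leg 2: heading 337.1°; drift +7.8° → track 344.9°, groundspeed 155.0 kt
Leg 3: heading 30.0°; drift -2.8° → track 27.2°, groundspeed 160.3 kt

Leg 1: track=149.1°, groundspeed=102.6 kt
Leg 2: track=344.9°, groundspeed=155.0 kt
Leg 3: track=27.2°, groundspeed=160.3 kt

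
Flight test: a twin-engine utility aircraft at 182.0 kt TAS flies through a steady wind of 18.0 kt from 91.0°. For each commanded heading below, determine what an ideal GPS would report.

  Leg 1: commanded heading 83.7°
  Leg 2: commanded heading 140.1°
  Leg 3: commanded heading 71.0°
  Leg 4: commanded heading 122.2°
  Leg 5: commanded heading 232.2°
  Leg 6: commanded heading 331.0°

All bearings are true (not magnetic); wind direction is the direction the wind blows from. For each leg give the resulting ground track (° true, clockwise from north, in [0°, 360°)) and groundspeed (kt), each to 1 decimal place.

Leg 1: track=82.9°, groundspeed=164.2 kt
Leg 2: track=144.7°, groundspeed=170.8 kt
Leg 3: track=68.9°, groundspeed=165.2 kt
Leg 4: track=125.4°, groundspeed=166.9 kt
Leg 5: track=235.5°, groundspeed=196.4 kt
Leg 6: track=326.3°, groundspeed=191.6 kt

Leg 1: heading 83.7°; drift -0.8° → track 82.9°, groundspeed 164.2 kt
Leg 2: heading 140.1°; drift +4.6° → track 144.7°, groundspeed 170.8 kt
Leg 3: heading 71.0°; drift -2.1° → track 68.9°, groundspeed 165.2 kt
Leg 4: heading 122.2°; drift +3.2° → track 125.4°, groundspeed 166.9 kt
Leg 5: heading 232.2°; drift +3.3° → track 235.5°, groundspeed 196.4 kt
Leg 6: heading 331.0°; drift -4.7° → track 326.3°, groundspeed 191.6 kt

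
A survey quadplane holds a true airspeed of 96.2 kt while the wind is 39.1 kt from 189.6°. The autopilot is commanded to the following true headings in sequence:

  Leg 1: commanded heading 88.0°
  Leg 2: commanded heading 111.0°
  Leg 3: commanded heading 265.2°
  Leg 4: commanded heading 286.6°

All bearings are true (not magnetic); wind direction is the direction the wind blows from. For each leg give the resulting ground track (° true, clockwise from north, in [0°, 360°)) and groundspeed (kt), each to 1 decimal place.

Leg 1: heading 88.0°; drift -20.2° → track 67.8°, groundspeed 110.9 kt
Leg 2: heading 111.0°; drift -23.4° → track 87.6°, groundspeed 96.4 kt
Leg 3: heading 265.2°; drift +23.7° → track 288.9°, groundspeed 94.4 kt
Leg 4: heading 286.6°; drift +21.0° → track 307.6°, groundspeed 108.2 kt

Leg 1: track=67.8°, groundspeed=110.9 kt
Leg 2: track=87.6°, groundspeed=96.4 kt
Leg 3: track=288.9°, groundspeed=94.4 kt
Leg 4: track=307.6°, groundspeed=108.2 kt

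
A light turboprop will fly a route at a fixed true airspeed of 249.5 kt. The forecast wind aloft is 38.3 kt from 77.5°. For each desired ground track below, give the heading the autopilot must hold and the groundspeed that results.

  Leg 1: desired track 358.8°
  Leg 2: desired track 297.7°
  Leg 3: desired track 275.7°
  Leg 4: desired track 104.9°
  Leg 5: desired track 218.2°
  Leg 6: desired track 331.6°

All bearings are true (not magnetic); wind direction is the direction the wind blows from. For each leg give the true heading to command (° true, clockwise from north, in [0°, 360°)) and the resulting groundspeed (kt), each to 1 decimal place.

Leg 1: heading=7.5°, groundspeed=239.2 kt
Leg 2: heading=303.4°, groundspeed=277.5 kt
Leg 3: heading=278.4°, groundspeed=285.6 kt
Leg 4: heading=100.8°, groundspeed=214.9 kt
Leg 5: heading=212.6°, groundspeed=278.0 kt
Leg 6: heading=340.1°, groundspeed=257.3 kt

Leg 1: desired track 358.8°; wind correction +8.7° → command heading 7.5°, groundspeed 239.2 kt
Leg 2: desired track 297.7°; wind correction +5.7° → command heading 303.4°, groundspeed 277.5 kt
Leg 3: desired track 275.7°; wind correction +2.7° → command heading 278.4°, groundspeed 285.6 kt
Leg 4: desired track 104.9°; wind correction -4.1° → command heading 100.8°, groundspeed 214.9 kt
Leg 5: desired track 218.2°; wind correction -5.6° → command heading 212.6°, groundspeed 278.0 kt
Leg 6: desired track 331.6°; wind correction +8.5° → command heading 340.1°, groundspeed 257.3 kt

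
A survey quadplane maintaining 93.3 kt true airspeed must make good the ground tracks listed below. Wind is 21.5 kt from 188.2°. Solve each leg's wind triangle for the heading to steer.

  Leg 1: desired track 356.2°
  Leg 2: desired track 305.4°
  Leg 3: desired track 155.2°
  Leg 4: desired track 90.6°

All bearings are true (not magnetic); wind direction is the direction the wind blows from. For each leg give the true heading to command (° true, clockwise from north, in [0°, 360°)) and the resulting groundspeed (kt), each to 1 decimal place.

Leg 1: desired track 356.2°; wind correction -2.7° → command heading 353.5°, groundspeed 114.2 kt
Leg 2: desired track 305.4°; wind correction -11.8° → command heading 293.6°, groundspeed 101.1 kt
Leg 3: desired track 155.2°; wind correction +7.2° → command heading 162.4°, groundspeed 74.5 kt
Leg 4: desired track 90.6°; wind correction +13.2° → command heading 103.8°, groundspeed 93.7 kt

Leg 1: heading=353.5°, groundspeed=114.2 kt
Leg 2: heading=293.6°, groundspeed=101.1 kt
Leg 3: heading=162.4°, groundspeed=74.5 kt
Leg 4: heading=103.8°, groundspeed=93.7 kt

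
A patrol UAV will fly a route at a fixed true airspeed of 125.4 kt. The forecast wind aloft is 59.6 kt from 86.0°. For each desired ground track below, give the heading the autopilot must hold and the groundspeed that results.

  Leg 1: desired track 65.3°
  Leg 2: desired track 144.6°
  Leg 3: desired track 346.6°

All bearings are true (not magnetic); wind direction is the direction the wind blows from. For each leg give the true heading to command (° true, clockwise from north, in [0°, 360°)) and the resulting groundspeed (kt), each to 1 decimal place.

Leg 1: desired track 65.3°; wind correction +9.7° → command heading 75.0°, groundspeed 67.9 kt
Leg 2: desired track 144.6°; wind correction -23.9° → command heading 120.7°, groundspeed 83.6 kt
Leg 3: desired track 346.6°; wind correction +28.0° → command heading 14.6°, groundspeed 120.5 kt

Leg 1: heading=75.0°, groundspeed=67.9 kt
Leg 2: heading=120.7°, groundspeed=83.6 kt
Leg 3: heading=14.6°, groundspeed=120.5 kt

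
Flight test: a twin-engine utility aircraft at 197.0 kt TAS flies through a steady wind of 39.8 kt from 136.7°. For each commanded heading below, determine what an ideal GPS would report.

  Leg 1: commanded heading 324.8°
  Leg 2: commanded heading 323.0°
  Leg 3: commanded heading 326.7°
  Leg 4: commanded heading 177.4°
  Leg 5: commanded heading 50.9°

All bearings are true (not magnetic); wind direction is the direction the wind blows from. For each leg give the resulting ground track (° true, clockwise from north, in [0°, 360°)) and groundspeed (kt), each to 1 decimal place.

Leg 1: heading 324.8°; drift -1.4° → track 323.4°, groundspeed 236.5 kt
Leg 2: heading 323.0°; drift -1.1° → track 321.9°, groundspeed 236.6 kt
Leg 3: heading 326.7°; drift -1.7° → track 325.0°, groundspeed 236.3 kt
Leg 4: heading 177.4°; drift +8.8° → track 186.2°, groundspeed 168.8 kt
Leg 5: heading 50.9°; drift -11.6° → track 39.3°, groundspeed 198.1 kt

Leg 1: track=323.4°, groundspeed=236.5 kt
Leg 2: track=321.9°, groundspeed=236.6 kt
Leg 3: track=325.0°, groundspeed=236.3 kt
Leg 4: track=186.2°, groundspeed=168.8 kt
Leg 5: track=39.3°, groundspeed=198.1 kt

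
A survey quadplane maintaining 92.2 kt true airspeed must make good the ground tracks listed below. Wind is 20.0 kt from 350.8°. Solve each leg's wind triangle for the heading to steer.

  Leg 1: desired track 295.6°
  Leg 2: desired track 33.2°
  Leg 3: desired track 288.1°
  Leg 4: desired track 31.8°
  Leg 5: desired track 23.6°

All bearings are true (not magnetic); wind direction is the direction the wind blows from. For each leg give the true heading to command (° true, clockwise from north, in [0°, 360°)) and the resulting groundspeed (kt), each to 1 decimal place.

Leg 1: desired track 295.6°; wind correction +10.3° → command heading 305.9°, groundspeed 79.3 kt
Leg 2: desired track 33.2°; wind correction -8.4° → command heading 24.8°, groundspeed 76.4 kt
Leg 3: desired track 288.1°; wind correction +11.1° → command heading 299.2°, groundspeed 81.3 kt
Leg 4: desired track 31.8°; wind correction -8.2° → command heading 23.6°, groundspeed 76.2 kt
Leg 5: desired track 23.6°; wind correction -6.7° → command heading 16.9°, groundspeed 74.7 kt

Leg 1: heading=305.9°, groundspeed=79.3 kt
Leg 2: heading=24.8°, groundspeed=76.4 kt
Leg 3: heading=299.2°, groundspeed=81.3 kt
Leg 4: heading=23.6°, groundspeed=76.2 kt
Leg 5: heading=16.9°, groundspeed=74.7 kt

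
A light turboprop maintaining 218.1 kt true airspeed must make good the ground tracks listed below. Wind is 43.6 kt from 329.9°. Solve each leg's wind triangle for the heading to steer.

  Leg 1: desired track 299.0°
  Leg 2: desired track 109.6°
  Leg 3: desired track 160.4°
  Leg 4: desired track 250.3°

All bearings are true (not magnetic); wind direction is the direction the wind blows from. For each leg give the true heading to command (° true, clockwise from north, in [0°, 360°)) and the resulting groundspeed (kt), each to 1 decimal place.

Leg 1: desired track 299.0°; wind correction +5.9° → command heading 304.9°, groundspeed 179.5 kt
Leg 2: desired track 109.6°; wind correction -7.4° → command heading 102.2°, groundspeed 249.5 kt
Leg 3: desired track 160.4°; wind correction +2.1° → command heading 162.5°, groundspeed 260.8 kt
Leg 4: desired track 250.3°; wind correction +11.3° → command heading 261.6°, groundspeed 206.0 kt

Leg 1: heading=304.9°, groundspeed=179.5 kt
Leg 2: heading=102.2°, groundspeed=249.5 kt
Leg 3: heading=162.5°, groundspeed=260.8 kt
Leg 4: heading=261.6°, groundspeed=206.0 kt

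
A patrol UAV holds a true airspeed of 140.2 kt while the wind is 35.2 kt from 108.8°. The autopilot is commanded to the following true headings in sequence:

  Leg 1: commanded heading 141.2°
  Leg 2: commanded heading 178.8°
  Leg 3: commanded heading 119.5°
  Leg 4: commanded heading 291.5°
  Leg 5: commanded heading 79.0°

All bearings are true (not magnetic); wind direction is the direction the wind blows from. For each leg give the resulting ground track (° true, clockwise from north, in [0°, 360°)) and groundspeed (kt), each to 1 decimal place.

Leg 1: heading 141.2°; drift +9.7° → track 150.9°, groundspeed 112.1 kt
Leg 2: heading 178.8°; drift +14.5° → track 193.3°, groundspeed 132.4 kt
Leg 3: heading 119.5°; drift +3.5° → track 123.0°, groundspeed 105.8 kt
Leg 4: heading 291.5°; drift -0.5° → track 291.0°, groundspeed 175.4 kt
Leg 5: heading 79.0°; drift -9.1° → track 69.9°, groundspeed 111.0 kt

Leg 1: track=150.9°, groundspeed=112.1 kt
Leg 2: track=193.3°, groundspeed=132.4 kt
Leg 3: track=123.0°, groundspeed=105.8 kt
Leg 4: track=291.0°, groundspeed=175.4 kt
Leg 5: track=69.9°, groundspeed=111.0 kt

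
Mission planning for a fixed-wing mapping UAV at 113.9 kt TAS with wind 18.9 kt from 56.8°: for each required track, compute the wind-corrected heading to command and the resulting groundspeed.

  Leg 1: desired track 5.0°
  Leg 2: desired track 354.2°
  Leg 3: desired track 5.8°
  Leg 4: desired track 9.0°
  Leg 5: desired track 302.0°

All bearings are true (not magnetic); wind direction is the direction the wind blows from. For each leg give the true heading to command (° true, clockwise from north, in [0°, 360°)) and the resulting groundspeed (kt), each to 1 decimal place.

Leg 1: desired track 5.0°; wind correction +7.5° → command heading 12.5°, groundspeed 101.2 kt
Leg 2: desired track 354.2°; wind correction +8.5° → command heading 2.7°, groundspeed 104.0 kt
Leg 3: desired track 5.8°; wind correction +7.4° → command heading 13.2°, groundspeed 101.1 kt
Leg 4: desired track 9.0°; wind correction +7.1° → command heading 16.1°, groundspeed 100.3 kt
Leg 5: desired track 302.0°; wind correction +8.7° → command heading 310.7°, groundspeed 120.5 kt

Leg 1: heading=12.5°, groundspeed=101.2 kt
Leg 2: heading=2.7°, groundspeed=104.0 kt
Leg 3: heading=13.2°, groundspeed=101.1 kt
Leg 4: heading=16.1°, groundspeed=100.3 kt
Leg 5: heading=310.7°, groundspeed=120.5 kt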